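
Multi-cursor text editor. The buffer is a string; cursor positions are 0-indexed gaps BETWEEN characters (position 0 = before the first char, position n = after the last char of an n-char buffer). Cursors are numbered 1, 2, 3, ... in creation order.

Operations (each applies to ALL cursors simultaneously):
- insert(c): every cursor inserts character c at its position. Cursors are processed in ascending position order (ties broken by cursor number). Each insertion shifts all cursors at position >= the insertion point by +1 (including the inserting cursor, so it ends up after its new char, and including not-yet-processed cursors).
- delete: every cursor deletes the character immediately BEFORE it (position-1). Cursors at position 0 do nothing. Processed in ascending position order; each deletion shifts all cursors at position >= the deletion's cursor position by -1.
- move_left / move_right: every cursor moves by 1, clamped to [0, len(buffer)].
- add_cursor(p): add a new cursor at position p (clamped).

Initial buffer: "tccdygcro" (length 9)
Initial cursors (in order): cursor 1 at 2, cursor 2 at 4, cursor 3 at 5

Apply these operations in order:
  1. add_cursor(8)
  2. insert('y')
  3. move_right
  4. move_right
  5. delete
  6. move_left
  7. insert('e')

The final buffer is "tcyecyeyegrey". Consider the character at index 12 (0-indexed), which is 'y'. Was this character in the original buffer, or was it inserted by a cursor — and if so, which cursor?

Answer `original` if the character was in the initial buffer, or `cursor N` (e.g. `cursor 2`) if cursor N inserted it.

After op 1 (add_cursor(8)): buffer="tccdygcro" (len 9), cursors c1@2 c2@4 c3@5 c4@8, authorship .........
After op 2 (insert('y')): buffer="tcycdyyygcryo" (len 13), cursors c1@3 c2@6 c3@8 c4@12, authorship ..1..2.3...4.
After op 3 (move_right): buffer="tcycdyyygcryo" (len 13), cursors c1@4 c2@7 c3@9 c4@13, authorship ..1..2.3...4.
After op 4 (move_right): buffer="tcycdyyygcryo" (len 13), cursors c1@5 c2@8 c3@10 c4@13, authorship ..1..2.3...4.
After op 5 (delete): buffer="tcycyygry" (len 9), cursors c1@4 c2@6 c3@7 c4@9, authorship ..1.2...4
After op 6 (move_left): buffer="tcycyygry" (len 9), cursors c1@3 c2@5 c3@6 c4@8, authorship ..1.2...4
After op 7 (insert('e')): buffer="tcyecyeyegrey" (len 13), cursors c1@4 c2@7 c3@9 c4@12, authorship ..11.22.3..44
Authorship (.=original, N=cursor N): . . 1 1 . 2 2 . 3 . . 4 4
Index 12: author = 4

Answer: cursor 4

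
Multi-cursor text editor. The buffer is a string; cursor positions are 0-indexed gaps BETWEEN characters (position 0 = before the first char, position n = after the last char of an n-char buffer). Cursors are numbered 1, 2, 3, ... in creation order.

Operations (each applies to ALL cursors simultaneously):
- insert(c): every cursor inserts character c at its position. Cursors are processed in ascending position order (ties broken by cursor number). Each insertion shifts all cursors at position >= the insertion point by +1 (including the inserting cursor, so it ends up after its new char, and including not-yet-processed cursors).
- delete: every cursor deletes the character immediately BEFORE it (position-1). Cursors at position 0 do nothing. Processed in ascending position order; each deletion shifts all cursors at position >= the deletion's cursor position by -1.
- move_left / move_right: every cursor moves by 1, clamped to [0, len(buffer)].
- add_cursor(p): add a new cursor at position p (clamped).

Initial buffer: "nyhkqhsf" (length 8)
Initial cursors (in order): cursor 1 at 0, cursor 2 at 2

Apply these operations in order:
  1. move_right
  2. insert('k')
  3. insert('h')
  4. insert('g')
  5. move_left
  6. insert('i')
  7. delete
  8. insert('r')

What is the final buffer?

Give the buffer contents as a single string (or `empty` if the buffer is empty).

After op 1 (move_right): buffer="nyhkqhsf" (len 8), cursors c1@1 c2@3, authorship ........
After op 2 (insert('k')): buffer="nkyhkkqhsf" (len 10), cursors c1@2 c2@5, authorship .1..2.....
After op 3 (insert('h')): buffer="nkhyhkhkqhsf" (len 12), cursors c1@3 c2@7, authorship .11..22.....
After op 4 (insert('g')): buffer="nkhgyhkhgkqhsf" (len 14), cursors c1@4 c2@9, authorship .111..222.....
After op 5 (move_left): buffer="nkhgyhkhgkqhsf" (len 14), cursors c1@3 c2@8, authorship .111..222.....
After op 6 (insert('i')): buffer="nkhigyhkhigkqhsf" (len 16), cursors c1@4 c2@10, authorship .1111..2222.....
After op 7 (delete): buffer="nkhgyhkhgkqhsf" (len 14), cursors c1@3 c2@8, authorship .111..222.....
After op 8 (insert('r')): buffer="nkhrgyhkhrgkqhsf" (len 16), cursors c1@4 c2@10, authorship .1111..2222.....

Answer: nkhrgyhkhrgkqhsf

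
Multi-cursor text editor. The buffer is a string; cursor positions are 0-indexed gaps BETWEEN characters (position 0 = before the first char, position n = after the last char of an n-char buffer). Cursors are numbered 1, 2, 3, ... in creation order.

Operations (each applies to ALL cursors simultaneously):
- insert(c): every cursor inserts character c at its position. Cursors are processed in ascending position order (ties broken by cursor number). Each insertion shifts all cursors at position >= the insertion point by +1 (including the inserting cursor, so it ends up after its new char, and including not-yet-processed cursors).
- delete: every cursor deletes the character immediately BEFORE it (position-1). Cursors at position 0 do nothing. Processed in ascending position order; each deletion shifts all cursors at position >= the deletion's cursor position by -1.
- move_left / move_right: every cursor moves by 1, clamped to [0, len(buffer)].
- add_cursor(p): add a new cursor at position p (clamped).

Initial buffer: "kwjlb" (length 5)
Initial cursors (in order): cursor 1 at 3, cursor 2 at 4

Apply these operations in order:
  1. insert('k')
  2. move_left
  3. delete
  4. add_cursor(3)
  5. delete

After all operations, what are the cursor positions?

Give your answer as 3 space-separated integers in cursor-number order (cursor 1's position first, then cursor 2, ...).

After op 1 (insert('k')): buffer="kwjklkb" (len 7), cursors c1@4 c2@6, authorship ...1.2.
After op 2 (move_left): buffer="kwjklkb" (len 7), cursors c1@3 c2@5, authorship ...1.2.
After op 3 (delete): buffer="kwkkb" (len 5), cursors c1@2 c2@3, authorship ..12.
After op 4 (add_cursor(3)): buffer="kwkkb" (len 5), cursors c1@2 c2@3 c3@3, authorship ..12.
After op 5 (delete): buffer="kb" (len 2), cursors c1@0 c2@0 c3@0, authorship 2.

Answer: 0 0 0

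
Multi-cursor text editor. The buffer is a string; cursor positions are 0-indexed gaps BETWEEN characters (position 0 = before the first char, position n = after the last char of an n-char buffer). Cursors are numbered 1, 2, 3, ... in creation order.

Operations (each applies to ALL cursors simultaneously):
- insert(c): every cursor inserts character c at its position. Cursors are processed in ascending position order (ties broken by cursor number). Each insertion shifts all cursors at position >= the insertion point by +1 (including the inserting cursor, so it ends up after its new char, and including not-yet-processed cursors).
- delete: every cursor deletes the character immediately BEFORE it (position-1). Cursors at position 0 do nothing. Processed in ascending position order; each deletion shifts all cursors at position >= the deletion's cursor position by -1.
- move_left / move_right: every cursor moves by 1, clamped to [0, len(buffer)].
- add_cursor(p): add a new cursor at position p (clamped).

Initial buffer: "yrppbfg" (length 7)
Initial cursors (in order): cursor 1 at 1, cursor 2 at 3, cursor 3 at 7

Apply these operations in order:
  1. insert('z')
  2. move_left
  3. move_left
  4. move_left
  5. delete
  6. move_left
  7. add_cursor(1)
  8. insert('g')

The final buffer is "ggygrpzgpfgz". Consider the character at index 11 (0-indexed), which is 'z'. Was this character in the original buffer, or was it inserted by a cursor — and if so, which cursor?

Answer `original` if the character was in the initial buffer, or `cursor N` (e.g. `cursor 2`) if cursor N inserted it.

After op 1 (insert('z')): buffer="yzrpzpbfgz" (len 10), cursors c1@2 c2@5 c3@10, authorship .1..2....3
After op 2 (move_left): buffer="yzrpzpbfgz" (len 10), cursors c1@1 c2@4 c3@9, authorship .1..2....3
After op 3 (move_left): buffer="yzrpzpbfgz" (len 10), cursors c1@0 c2@3 c3@8, authorship .1..2....3
After op 4 (move_left): buffer="yzrpzpbfgz" (len 10), cursors c1@0 c2@2 c3@7, authorship .1..2....3
After op 5 (delete): buffer="yrpzpfgz" (len 8), cursors c1@0 c2@1 c3@5, authorship ...2...3
After op 6 (move_left): buffer="yrpzpfgz" (len 8), cursors c1@0 c2@0 c3@4, authorship ...2...3
After op 7 (add_cursor(1)): buffer="yrpzpfgz" (len 8), cursors c1@0 c2@0 c4@1 c3@4, authorship ...2...3
After op 8 (insert('g')): buffer="ggygrpzgpfgz" (len 12), cursors c1@2 c2@2 c4@4 c3@8, authorship 12.4..23...3
Authorship (.=original, N=cursor N): 1 2 . 4 . . 2 3 . . . 3
Index 11: author = 3

Answer: cursor 3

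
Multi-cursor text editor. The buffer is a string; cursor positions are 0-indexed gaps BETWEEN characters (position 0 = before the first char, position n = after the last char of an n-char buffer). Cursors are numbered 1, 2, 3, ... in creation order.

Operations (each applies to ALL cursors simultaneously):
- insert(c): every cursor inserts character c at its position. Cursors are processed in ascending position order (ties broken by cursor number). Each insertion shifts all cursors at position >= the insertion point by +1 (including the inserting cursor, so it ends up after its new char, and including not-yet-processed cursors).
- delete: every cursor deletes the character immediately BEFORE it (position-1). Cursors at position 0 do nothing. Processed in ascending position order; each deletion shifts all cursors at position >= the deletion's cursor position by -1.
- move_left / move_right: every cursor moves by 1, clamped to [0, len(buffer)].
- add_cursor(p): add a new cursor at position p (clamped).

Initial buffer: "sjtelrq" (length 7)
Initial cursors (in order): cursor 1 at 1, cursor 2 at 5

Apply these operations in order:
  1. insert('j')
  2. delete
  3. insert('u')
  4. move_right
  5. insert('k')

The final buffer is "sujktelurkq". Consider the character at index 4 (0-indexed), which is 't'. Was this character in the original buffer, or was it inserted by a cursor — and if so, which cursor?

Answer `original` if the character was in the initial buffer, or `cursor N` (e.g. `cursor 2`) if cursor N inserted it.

Answer: original

Derivation:
After op 1 (insert('j')): buffer="sjjteljrq" (len 9), cursors c1@2 c2@7, authorship .1....2..
After op 2 (delete): buffer="sjtelrq" (len 7), cursors c1@1 c2@5, authorship .......
After op 3 (insert('u')): buffer="sujtelurq" (len 9), cursors c1@2 c2@7, authorship .1....2..
After op 4 (move_right): buffer="sujtelurq" (len 9), cursors c1@3 c2@8, authorship .1....2..
After op 5 (insert('k')): buffer="sujktelurkq" (len 11), cursors c1@4 c2@10, authorship .1.1...2.2.
Authorship (.=original, N=cursor N): . 1 . 1 . . . 2 . 2 .
Index 4: author = original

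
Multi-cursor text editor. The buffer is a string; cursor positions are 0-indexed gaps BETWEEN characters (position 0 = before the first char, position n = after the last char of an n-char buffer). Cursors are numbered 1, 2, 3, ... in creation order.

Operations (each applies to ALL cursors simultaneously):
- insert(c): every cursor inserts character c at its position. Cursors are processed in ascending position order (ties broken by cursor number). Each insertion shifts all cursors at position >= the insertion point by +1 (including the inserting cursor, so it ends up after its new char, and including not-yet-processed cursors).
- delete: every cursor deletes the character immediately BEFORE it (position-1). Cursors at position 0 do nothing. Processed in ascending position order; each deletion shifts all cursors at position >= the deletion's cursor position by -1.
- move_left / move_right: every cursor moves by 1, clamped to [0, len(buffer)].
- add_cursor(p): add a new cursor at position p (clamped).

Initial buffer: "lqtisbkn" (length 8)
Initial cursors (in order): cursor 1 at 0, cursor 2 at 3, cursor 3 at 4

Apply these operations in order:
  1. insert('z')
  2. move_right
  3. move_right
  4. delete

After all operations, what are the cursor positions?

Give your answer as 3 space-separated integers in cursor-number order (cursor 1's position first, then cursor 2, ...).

After op 1 (insert('z')): buffer="zlqtzizsbkn" (len 11), cursors c1@1 c2@5 c3@7, authorship 1...2.3....
After op 2 (move_right): buffer="zlqtzizsbkn" (len 11), cursors c1@2 c2@6 c3@8, authorship 1...2.3....
After op 3 (move_right): buffer="zlqtzizsbkn" (len 11), cursors c1@3 c2@7 c3@9, authorship 1...2.3....
After op 4 (delete): buffer="zltziskn" (len 8), cursors c1@2 c2@5 c3@6, authorship 1..2....

Answer: 2 5 6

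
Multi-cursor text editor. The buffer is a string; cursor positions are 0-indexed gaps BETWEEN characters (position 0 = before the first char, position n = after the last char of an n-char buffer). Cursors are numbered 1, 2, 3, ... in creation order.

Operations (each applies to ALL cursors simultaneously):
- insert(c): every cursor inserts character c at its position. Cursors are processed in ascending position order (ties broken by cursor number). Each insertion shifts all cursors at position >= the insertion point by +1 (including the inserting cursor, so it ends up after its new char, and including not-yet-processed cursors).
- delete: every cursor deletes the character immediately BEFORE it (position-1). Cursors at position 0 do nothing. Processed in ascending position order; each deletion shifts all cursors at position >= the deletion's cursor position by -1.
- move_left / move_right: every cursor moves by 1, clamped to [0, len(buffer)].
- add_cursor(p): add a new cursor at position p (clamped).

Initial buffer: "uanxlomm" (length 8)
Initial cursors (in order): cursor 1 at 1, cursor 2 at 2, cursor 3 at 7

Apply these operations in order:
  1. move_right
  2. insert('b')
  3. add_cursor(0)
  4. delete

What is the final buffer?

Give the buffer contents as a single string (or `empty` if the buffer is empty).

Answer: uanxlomm

Derivation:
After op 1 (move_right): buffer="uanxlomm" (len 8), cursors c1@2 c2@3 c3@8, authorship ........
After op 2 (insert('b')): buffer="uabnbxlommb" (len 11), cursors c1@3 c2@5 c3@11, authorship ..1.2.....3
After op 3 (add_cursor(0)): buffer="uabnbxlommb" (len 11), cursors c4@0 c1@3 c2@5 c3@11, authorship ..1.2.....3
After op 4 (delete): buffer="uanxlomm" (len 8), cursors c4@0 c1@2 c2@3 c3@8, authorship ........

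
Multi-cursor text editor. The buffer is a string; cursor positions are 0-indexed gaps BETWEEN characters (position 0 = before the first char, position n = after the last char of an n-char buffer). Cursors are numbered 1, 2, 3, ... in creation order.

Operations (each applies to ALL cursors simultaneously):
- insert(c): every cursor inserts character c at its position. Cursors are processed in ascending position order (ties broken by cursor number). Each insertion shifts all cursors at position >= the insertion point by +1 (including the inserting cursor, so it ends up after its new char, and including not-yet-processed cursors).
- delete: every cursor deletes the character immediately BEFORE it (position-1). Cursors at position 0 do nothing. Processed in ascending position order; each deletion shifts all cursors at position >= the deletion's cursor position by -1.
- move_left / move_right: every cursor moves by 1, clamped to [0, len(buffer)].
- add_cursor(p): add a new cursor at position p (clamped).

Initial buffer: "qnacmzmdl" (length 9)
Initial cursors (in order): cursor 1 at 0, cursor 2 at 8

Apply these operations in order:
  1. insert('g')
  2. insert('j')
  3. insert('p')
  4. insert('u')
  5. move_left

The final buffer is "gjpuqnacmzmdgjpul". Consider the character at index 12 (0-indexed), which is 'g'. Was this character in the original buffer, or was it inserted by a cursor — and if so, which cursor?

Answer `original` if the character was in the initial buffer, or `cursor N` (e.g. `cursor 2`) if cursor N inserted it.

Answer: cursor 2

Derivation:
After op 1 (insert('g')): buffer="gqnacmzmdgl" (len 11), cursors c1@1 c2@10, authorship 1........2.
After op 2 (insert('j')): buffer="gjqnacmzmdgjl" (len 13), cursors c1@2 c2@12, authorship 11........22.
After op 3 (insert('p')): buffer="gjpqnacmzmdgjpl" (len 15), cursors c1@3 c2@14, authorship 111........222.
After op 4 (insert('u')): buffer="gjpuqnacmzmdgjpul" (len 17), cursors c1@4 c2@16, authorship 1111........2222.
After op 5 (move_left): buffer="gjpuqnacmzmdgjpul" (len 17), cursors c1@3 c2@15, authorship 1111........2222.
Authorship (.=original, N=cursor N): 1 1 1 1 . . . . . . . . 2 2 2 2 .
Index 12: author = 2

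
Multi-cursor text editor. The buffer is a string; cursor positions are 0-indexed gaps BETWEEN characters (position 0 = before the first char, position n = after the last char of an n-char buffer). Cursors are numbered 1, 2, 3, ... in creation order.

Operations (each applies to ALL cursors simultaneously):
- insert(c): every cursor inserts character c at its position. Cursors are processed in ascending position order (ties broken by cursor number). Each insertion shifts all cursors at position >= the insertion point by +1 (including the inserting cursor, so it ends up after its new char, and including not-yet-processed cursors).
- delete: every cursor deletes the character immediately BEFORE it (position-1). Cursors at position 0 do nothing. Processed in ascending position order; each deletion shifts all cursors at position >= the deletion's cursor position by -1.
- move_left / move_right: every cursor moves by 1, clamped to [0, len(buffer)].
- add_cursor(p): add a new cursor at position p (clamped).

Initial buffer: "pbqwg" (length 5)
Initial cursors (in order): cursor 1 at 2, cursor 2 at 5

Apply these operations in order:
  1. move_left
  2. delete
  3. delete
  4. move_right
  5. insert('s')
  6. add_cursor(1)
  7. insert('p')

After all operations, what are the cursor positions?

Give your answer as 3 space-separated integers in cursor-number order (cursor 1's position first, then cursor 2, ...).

Answer: 4 7 2

Derivation:
After op 1 (move_left): buffer="pbqwg" (len 5), cursors c1@1 c2@4, authorship .....
After op 2 (delete): buffer="bqg" (len 3), cursors c1@0 c2@2, authorship ...
After op 3 (delete): buffer="bg" (len 2), cursors c1@0 c2@1, authorship ..
After op 4 (move_right): buffer="bg" (len 2), cursors c1@1 c2@2, authorship ..
After op 5 (insert('s')): buffer="bsgs" (len 4), cursors c1@2 c2@4, authorship .1.2
After op 6 (add_cursor(1)): buffer="bsgs" (len 4), cursors c3@1 c1@2 c2@4, authorship .1.2
After op 7 (insert('p')): buffer="bpspgsp" (len 7), cursors c3@2 c1@4 c2@7, authorship .311.22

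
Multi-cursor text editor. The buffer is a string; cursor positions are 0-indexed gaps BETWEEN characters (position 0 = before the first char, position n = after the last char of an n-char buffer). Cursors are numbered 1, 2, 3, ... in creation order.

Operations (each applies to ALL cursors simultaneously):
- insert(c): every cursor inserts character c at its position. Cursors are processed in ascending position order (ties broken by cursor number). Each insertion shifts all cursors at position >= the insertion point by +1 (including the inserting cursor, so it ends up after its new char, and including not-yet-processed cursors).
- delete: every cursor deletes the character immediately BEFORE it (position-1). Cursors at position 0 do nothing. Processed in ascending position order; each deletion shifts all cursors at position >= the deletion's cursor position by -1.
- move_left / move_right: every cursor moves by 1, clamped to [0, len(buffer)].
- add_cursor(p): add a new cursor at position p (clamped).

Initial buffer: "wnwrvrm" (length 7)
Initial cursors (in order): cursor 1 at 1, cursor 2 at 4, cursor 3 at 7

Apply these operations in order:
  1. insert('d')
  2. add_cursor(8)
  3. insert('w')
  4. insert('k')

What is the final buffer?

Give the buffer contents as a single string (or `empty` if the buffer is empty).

After op 1 (insert('d')): buffer="wdnwrdvrmd" (len 10), cursors c1@2 c2@6 c3@10, authorship .1...2...3
After op 2 (add_cursor(8)): buffer="wdnwrdvrmd" (len 10), cursors c1@2 c2@6 c4@8 c3@10, authorship .1...2...3
After op 3 (insert('w')): buffer="wdwnwrdwvrwmdw" (len 14), cursors c1@3 c2@8 c4@11 c3@14, authorship .11...22..4.33
After op 4 (insert('k')): buffer="wdwknwrdwkvrwkmdwk" (len 18), cursors c1@4 c2@10 c4@14 c3@18, authorship .111...222..44.333

Answer: wdwknwrdwkvrwkmdwk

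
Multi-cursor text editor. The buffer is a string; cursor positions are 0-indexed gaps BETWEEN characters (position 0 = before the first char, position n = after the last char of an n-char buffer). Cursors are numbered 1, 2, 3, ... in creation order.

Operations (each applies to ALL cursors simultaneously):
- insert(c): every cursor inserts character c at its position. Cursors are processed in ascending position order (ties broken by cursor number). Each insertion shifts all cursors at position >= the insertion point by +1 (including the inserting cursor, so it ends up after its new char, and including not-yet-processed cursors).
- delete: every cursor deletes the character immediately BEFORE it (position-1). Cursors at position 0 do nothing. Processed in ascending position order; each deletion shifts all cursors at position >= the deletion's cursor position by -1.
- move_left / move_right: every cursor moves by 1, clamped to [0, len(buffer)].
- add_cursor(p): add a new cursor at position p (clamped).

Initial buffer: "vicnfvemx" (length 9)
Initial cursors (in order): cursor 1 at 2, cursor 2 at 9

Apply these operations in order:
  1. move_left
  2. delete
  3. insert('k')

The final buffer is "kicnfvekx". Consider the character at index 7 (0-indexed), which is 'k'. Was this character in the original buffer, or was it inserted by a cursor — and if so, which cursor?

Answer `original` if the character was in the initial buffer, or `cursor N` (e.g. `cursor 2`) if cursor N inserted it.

Answer: cursor 2

Derivation:
After op 1 (move_left): buffer="vicnfvemx" (len 9), cursors c1@1 c2@8, authorship .........
After op 2 (delete): buffer="icnfvex" (len 7), cursors c1@0 c2@6, authorship .......
After op 3 (insert('k')): buffer="kicnfvekx" (len 9), cursors c1@1 c2@8, authorship 1......2.
Authorship (.=original, N=cursor N): 1 . . . . . . 2 .
Index 7: author = 2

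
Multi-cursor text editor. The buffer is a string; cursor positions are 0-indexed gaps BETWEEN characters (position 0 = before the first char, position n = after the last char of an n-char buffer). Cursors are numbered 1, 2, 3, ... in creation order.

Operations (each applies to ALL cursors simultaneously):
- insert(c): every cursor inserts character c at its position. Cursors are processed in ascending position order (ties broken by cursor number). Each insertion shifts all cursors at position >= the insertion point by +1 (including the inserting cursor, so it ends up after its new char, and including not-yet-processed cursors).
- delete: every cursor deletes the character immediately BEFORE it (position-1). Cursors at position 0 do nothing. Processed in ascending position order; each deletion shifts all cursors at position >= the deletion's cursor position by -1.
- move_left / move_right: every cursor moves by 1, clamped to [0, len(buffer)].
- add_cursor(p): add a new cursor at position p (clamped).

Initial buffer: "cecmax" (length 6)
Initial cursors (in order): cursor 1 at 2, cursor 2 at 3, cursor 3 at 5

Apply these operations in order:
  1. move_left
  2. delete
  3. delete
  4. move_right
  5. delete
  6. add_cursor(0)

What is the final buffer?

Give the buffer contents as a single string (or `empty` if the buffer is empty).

Answer: x

Derivation:
After op 1 (move_left): buffer="cecmax" (len 6), cursors c1@1 c2@2 c3@4, authorship ......
After op 2 (delete): buffer="cax" (len 3), cursors c1@0 c2@0 c3@1, authorship ...
After op 3 (delete): buffer="ax" (len 2), cursors c1@0 c2@0 c3@0, authorship ..
After op 4 (move_right): buffer="ax" (len 2), cursors c1@1 c2@1 c3@1, authorship ..
After op 5 (delete): buffer="x" (len 1), cursors c1@0 c2@0 c3@0, authorship .
After op 6 (add_cursor(0)): buffer="x" (len 1), cursors c1@0 c2@0 c3@0 c4@0, authorship .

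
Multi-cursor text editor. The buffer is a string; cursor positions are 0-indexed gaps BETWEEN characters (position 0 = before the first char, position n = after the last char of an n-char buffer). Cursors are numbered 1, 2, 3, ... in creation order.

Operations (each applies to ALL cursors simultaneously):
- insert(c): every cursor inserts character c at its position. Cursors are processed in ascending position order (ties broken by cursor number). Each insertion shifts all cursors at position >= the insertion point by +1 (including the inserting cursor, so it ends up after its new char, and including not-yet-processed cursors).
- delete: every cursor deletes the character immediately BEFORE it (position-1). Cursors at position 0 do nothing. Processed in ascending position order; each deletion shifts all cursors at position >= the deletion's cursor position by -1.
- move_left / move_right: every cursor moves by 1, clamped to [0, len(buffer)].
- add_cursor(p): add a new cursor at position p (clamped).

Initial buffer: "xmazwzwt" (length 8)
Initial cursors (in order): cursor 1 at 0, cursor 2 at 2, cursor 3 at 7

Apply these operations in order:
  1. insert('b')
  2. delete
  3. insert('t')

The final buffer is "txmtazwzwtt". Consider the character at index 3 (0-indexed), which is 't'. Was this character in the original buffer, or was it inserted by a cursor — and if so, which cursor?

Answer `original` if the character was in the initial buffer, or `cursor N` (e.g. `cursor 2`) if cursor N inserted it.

After op 1 (insert('b')): buffer="bxmbazwzwbt" (len 11), cursors c1@1 c2@4 c3@10, authorship 1..2.....3.
After op 2 (delete): buffer="xmazwzwt" (len 8), cursors c1@0 c2@2 c3@7, authorship ........
After op 3 (insert('t')): buffer="txmtazwzwtt" (len 11), cursors c1@1 c2@4 c3@10, authorship 1..2.....3.
Authorship (.=original, N=cursor N): 1 . . 2 . . . . . 3 .
Index 3: author = 2

Answer: cursor 2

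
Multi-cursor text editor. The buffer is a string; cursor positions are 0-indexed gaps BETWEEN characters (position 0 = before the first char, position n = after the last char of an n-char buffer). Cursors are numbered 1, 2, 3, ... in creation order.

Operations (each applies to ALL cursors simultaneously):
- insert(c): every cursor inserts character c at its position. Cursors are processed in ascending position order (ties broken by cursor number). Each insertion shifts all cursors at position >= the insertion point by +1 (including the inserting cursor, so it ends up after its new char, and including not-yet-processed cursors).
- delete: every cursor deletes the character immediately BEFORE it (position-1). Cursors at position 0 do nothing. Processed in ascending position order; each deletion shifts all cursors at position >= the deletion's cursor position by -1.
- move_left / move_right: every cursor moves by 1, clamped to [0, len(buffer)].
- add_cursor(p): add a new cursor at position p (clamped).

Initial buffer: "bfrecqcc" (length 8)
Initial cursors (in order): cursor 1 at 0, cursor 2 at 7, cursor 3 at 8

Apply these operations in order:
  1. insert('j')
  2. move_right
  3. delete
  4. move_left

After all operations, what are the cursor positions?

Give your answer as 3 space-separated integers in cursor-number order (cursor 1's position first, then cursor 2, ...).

After op 1 (insert('j')): buffer="jbfrecqcjcj" (len 11), cursors c1@1 c2@9 c3@11, authorship 1.......2.3
After op 2 (move_right): buffer="jbfrecqcjcj" (len 11), cursors c1@2 c2@10 c3@11, authorship 1.......2.3
After op 3 (delete): buffer="jfrecqcj" (len 8), cursors c1@1 c2@8 c3@8, authorship 1......2
After op 4 (move_left): buffer="jfrecqcj" (len 8), cursors c1@0 c2@7 c3@7, authorship 1......2

Answer: 0 7 7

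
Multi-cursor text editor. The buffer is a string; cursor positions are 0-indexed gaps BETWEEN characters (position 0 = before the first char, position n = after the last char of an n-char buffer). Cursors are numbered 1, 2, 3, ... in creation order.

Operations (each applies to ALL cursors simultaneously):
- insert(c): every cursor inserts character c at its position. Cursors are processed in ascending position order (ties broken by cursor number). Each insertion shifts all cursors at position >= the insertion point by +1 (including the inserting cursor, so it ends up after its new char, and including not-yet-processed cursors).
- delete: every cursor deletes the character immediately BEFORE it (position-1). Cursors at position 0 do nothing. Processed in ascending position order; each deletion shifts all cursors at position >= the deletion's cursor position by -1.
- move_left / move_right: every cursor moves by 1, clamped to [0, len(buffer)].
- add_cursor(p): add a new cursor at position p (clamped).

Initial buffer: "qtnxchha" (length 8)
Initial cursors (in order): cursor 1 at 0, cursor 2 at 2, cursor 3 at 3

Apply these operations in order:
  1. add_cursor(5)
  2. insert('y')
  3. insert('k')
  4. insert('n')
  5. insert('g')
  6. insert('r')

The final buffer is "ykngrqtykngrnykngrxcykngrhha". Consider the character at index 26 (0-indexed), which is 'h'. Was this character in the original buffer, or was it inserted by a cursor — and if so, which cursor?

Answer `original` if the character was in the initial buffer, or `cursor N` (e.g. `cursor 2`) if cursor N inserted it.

After op 1 (add_cursor(5)): buffer="qtnxchha" (len 8), cursors c1@0 c2@2 c3@3 c4@5, authorship ........
After op 2 (insert('y')): buffer="yqtynyxcyhha" (len 12), cursors c1@1 c2@4 c3@6 c4@9, authorship 1..2.3..4...
After op 3 (insert('k')): buffer="ykqtyknykxcykhha" (len 16), cursors c1@2 c2@6 c3@9 c4@13, authorship 11..22.33..44...
After op 4 (insert('n')): buffer="yknqtyknnyknxcyknhha" (len 20), cursors c1@3 c2@8 c3@12 c4@17, authorship 111..222.333..444...
After op 5 (insert('g')): buffer="ykngqtykngnykngxcyknghha" (len 24), cursors c1@4 c2@10 c3@15 c4@21, authorship 1111..2222.3333..4444...
After op 6 (insert('r')): buffer="ykngrqtykngrnykngrxcykngrhha" (len 28), cursors c1@5 c2@12 c3@18 c4@25, authorship 11111..22222.33333..44444...
Authorship (.=original, N=cursor N): 1 1 1 1 1 . . 2 2 2 2 2 . 3 3 3 3 3 . . 4 4 4 4 4 . . .
Index 26: author = original

Answer: original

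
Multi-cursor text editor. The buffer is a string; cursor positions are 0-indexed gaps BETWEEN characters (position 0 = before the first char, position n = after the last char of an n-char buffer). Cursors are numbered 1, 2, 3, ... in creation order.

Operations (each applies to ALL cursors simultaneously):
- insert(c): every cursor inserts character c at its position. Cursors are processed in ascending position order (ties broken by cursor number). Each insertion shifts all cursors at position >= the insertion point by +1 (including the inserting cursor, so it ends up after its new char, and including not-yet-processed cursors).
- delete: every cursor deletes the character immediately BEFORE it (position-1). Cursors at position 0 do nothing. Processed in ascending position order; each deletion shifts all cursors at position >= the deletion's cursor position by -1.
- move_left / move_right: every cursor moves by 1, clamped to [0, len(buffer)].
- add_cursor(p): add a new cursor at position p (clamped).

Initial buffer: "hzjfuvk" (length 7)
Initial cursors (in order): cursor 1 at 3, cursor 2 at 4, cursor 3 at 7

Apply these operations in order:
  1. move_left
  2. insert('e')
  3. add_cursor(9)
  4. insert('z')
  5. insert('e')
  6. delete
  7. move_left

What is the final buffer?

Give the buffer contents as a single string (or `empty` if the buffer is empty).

After op 1 (move_left): buffer="hzjfuvk" (len 7), cursors c1@2 c2@3 c3@6, authorship .......
After op 2 (insert('e')): buffer="hzejefuvek" (len 10), cursors c1@3 c2@5 c3@9, authorship ..1.2...3.
After op 3 (add_cursor(9)): buffer="hzejefuvek" (len 10), cursors c1@3 c2@5 c3@9 c4@9, authorship ..1.2...3.
After op 4 (insert('z')): buffer="hzezjezfuvezzk" (len 14), cursors c1@4 c2@7 c3@13 c4@13, authorship ..11.22...334.
After op 5 (insert('e')): buffer="hzezejezefuvezzeek" (len 18), cursors c1@5 c2@9 c3@17 c4@17, authorship ..111.222...33434.
After op 6 (delete): buffer="hzezjezfuvezzk" (len 14), cursors c1@4 c2@7 c3@13 c4@13, authorship ..11.22...334.
After op 7 (move_left): buffer="hzezjezfuvezzk" (len 14), cursors c1@3 c2@6 c3@12 c4@12, authorship ..11.22...334.

Answer: hzezjezfuvezzk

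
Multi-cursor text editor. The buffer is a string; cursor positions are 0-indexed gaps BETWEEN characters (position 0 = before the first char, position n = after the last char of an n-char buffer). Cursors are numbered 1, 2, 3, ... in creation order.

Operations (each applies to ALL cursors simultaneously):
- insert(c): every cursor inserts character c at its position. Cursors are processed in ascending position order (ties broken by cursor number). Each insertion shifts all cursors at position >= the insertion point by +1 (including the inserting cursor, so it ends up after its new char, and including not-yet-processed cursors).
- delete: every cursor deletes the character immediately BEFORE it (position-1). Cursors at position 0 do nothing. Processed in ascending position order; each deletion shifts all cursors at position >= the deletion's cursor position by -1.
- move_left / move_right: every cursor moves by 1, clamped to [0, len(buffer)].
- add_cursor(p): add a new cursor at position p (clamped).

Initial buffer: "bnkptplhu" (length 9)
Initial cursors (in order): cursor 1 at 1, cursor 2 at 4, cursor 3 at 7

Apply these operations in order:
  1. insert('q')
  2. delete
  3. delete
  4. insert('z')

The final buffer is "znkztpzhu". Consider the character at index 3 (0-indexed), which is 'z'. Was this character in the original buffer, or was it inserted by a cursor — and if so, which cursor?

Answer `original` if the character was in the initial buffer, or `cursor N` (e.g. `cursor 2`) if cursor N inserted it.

Answer: cursor 2

Derivation:
After op 1 (insert('q')): buffer="bqnkpqtplqhu" (len 12), cursors c1@2 c2@6 c3@10, authorship .1...2...3..
After op 2 (delete): buffer="bnkptplhu" (len 9), cursors c1@1 c2@4 c3@7, authorship .........
After op 3 (delete): buffer="nktphu" (len 6), cursors c1@0 c2@2 c3@4, authorship ......
After op 4 (insert('z')): buffer="znkztpzhu" (len 9), cursors c1@1 c2@4 c3@7, authorship 1..2..3..
Authorship (.=original, N=cursor N): 1 . . 2 . . 3 . .
Index 3: author = 2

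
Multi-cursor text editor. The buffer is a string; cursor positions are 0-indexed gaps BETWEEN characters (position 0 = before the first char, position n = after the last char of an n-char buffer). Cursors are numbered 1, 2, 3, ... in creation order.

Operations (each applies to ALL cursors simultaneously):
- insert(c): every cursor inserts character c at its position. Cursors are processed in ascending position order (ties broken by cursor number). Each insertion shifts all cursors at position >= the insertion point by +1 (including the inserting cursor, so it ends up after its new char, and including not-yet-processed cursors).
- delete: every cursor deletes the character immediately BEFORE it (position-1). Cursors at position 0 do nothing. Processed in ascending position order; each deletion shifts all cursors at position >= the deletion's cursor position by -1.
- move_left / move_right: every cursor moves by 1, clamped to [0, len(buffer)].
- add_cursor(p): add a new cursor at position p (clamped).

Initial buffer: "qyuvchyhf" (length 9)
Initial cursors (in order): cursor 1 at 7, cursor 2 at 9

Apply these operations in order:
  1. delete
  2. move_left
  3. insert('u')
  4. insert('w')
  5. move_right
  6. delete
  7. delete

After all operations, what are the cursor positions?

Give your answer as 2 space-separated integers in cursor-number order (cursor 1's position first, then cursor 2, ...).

Answer: 6 7

Derivation:
After op 1 (delete): buffer="qyuvchh" (len 7), cursors c1@6 c2@7, authorship .......
After op 2 (move_left): buffer="qyuvchh" (len 7), cursors c1@5 c2@6, authorship .......
After op 3 (insert('u')): buffer="qyuvcuhuh" (len 9), cursors c1@6 c2@8, authorship .....1.2.
After op 4 (insert('w')): buffer="qyuvcuwhuwh" (len 11), cursors c1@7 c2@10, authorship .....11.22.
After op 5 (move_right): buffer="qyuvcuwhuwh" (len 11), cursors c1@8 c2@11, authorship .....11.22.
After op 6 (delete): buffer="qyuvcuwuw" (len 9), cursors c1@7 c2@9, authorship .....1122
After op 7 (delete): buffer="qyuvcuu" (len 7), cursors c1@6 c2@7, authorship .....12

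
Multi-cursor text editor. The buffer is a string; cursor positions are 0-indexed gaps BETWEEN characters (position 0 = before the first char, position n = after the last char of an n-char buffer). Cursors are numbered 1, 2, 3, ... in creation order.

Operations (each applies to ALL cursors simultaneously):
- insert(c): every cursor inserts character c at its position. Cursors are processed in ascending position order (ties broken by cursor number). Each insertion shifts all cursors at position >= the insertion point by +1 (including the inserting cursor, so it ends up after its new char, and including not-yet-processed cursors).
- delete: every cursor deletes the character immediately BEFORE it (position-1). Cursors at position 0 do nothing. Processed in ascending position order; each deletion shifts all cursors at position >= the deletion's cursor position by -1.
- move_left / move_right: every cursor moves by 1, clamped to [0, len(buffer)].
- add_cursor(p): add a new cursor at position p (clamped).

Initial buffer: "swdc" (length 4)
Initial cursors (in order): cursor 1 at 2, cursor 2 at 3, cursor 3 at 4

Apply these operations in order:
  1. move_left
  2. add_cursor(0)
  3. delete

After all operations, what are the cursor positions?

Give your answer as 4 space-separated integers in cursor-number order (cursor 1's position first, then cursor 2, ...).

Answer: 0 0 0 0

Derivation:
After op 1 (move_left): buffer="swdc" (len 4), cursors c1@1 c2@2 c3@3, authorship ....
After op 2 (add_cursor(0)): buffer="swdc" (len 4), cursors c4@0 c1@1 c2@2 c3@3, authorship ....
After op 3 (delete): buffer="c" (len 1), cursors c1@0 c2@0 c3@0 c4@0, authorship .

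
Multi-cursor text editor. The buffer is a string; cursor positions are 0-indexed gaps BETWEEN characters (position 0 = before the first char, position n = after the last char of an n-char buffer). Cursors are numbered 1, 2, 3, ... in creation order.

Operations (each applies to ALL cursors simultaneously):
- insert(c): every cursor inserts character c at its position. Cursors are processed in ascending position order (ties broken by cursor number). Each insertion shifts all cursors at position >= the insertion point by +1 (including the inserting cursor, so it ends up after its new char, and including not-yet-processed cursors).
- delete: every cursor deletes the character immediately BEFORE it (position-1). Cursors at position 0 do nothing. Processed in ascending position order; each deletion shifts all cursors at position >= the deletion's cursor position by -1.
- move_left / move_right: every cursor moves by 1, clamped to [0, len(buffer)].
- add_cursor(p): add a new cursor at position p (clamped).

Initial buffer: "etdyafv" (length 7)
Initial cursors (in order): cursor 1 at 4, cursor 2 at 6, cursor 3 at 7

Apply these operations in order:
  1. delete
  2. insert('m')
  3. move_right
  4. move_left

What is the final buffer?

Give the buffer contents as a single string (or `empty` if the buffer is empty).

Answer: etdmamm

Derivation:
After op 1 (delete): buffer="etda" (len 4), cursors c1@3 c2@4 c3@4, authorship ....
After op 2 (insert('m')): buffer="etdmamm" (len 7), cursors c1@4 c2@7 c3@7, authorship ...1.23
After op 3 (move_right): buffer="etdmamm" (len 7), cursors c1@5 c2@7 c3@7, authorship ...1.23
After op 4 (move_left): buffer="etdmamm" (len 7), cursors c1@4 c2@6 c3@6, authorship ...1.23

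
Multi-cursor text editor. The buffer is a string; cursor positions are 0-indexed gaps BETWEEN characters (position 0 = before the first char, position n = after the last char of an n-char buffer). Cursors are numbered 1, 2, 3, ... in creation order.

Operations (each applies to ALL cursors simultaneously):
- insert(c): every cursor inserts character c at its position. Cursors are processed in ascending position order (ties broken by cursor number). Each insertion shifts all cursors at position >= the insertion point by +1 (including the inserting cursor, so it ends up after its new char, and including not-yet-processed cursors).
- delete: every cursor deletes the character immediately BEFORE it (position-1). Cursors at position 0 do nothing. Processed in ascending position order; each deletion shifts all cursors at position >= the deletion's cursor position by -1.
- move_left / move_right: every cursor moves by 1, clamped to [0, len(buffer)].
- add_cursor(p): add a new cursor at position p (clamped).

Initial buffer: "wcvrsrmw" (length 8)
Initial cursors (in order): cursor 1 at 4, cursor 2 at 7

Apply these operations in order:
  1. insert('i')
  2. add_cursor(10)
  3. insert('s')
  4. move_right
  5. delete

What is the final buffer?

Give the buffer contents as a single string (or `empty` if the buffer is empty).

Answer: wcvrisrmis

Derivation:
After op 1 (insert('i')): buffer="wcvrisrmiw" (len 10), cursors c1@5 c2@9, authorship ....1...2.
After op 2 (add_cursor(10)): buffer="wcvrisrmiw" (len 10), cursors c1@5 c2@9 c3@10, authorship ....1...2.
After op 3 (insert('s')): buffer="wcvrissrmisws" (len 13), cursors c1@6 c2@11 c3@13, authorship ....11...22.3
After op 4 (move_right): buffer="wcvrissrmisws" (len 13), cursors c1@7 c2@12 c3@13, authorship ....11...22.3
After op 5 (delete): buffer="wcvrisrmis" (len 10), cursors c1@6 c2@10 c3@10, authorship ....11..22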